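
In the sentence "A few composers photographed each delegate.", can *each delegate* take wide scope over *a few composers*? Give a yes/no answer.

Yes

*each delegate* and *a few composers* are in the same minimal clause.
No island intervenes, so both surface and inverse scope are derivable.
So *each delegate* > *a few composers* is among the available readings.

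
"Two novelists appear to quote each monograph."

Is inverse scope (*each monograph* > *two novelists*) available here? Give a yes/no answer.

Yes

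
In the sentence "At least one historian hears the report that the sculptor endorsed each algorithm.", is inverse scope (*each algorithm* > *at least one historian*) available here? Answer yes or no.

No

The DP *each algorithm* is contained in the complex NP *the report that the sculptor endorsed each algorithm*.
A that-clause complement to a noun is an island; QR cannot cross the NP boundary.
So *each algorithm* cannot raise to a position above *at least one historian*.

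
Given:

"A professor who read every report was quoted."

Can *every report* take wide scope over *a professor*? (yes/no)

No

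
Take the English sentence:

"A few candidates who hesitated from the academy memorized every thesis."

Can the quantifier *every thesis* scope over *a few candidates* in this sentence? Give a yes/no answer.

Although the sentence contains a relative clause (*who hesitated from the academy*), *every thesis* is outside it, in the matrix VP.
QR within a single clause is free, so the lower quantifier may take scope over the higher one.

Yes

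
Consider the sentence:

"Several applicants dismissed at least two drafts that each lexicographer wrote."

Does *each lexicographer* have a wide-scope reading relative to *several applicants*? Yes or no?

No

Structurally, *each lexicographer* is inside the relative clause *that each lexicographer wrote* modifying *at least two drafts*.
The relative clause forms an island for QR, so the quantifier is confined to the head noun's restrictor.
There is no licit LF on which *each lexicographer* c-commands *several applicants*.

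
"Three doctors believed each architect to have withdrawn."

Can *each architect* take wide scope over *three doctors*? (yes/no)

*each architect* is the subject of an ECM infinitive — the infinitival complement of an ECM verb is not a scope island, so *each architect* can raise into the matrix clause.
Ordinary QR to a clause-peripheral position gives the wide-scope LF for the lower DP.

Yes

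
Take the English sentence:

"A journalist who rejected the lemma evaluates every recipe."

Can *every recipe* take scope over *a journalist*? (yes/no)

Yes

The RC *who rejected the lemma* is an island, but *every recipe* is not inside it — it is the matrix object, a clausemate of *a journalist*.
No island intervenes, so both surface and inverse scope are derivable.
The sentence is scopally ambiguous between *a journalist* > *every recipe* and *every recipe* > *a journalist*.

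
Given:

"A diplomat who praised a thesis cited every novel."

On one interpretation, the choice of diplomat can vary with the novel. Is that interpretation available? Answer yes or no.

Yes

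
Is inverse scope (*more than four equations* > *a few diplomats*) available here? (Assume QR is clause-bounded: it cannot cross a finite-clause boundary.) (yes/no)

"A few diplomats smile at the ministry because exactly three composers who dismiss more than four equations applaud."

The DP *more than four equations* is contained in the relative clause *who dismiss more than four equations*, which is itself inside the adjunct *because exactly three composers who dismiss more than four equations applaud*.
Two island boundaries intervene — the relative clause and the adjunct. Either alone would block QR.
There is no licit LF on which *more than four equations* c-commands *a few diplomats*.

No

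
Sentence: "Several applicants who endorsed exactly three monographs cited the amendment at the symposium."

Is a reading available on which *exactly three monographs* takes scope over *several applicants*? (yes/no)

The DP *exactly three monographs* is contained in the relative clause *who endorsed exactly three monographs*.
Quantifiers inside a relative clause are trapped there; the RC boundary blocks QR.
So the wide-scope reading for *exactly three monographs* is blocked.

No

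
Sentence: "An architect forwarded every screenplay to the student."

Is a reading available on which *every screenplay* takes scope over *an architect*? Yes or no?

Both DPs are arguments of the same predicate; there is no clause or island boundary between them.
Nothing blocks QR of the lower DP to a position above the higher one, so inverse scope is available.

Yes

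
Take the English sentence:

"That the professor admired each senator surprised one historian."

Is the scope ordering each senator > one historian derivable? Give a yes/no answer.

No

*each senator* occurs within the sentential subject *that the professor admired each senator*.
Clausal subjects are scope islands; QR from inside the subject into the matrix is barred.
*each senator* is confined to the island and cannot take scope over *one historian*.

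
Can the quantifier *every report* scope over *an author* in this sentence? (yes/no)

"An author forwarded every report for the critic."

*an author* and *every report* are co-arguments of the matrix verb, with nothing but a clause-internal boundary between them.
QR within a single clause is free, so the lower quantifier may take scope over the higher one.

Yes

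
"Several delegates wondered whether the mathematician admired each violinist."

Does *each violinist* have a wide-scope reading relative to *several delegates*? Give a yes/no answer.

No

*each violinist* sits inside the embedded question *whether the mathematician admired each violinist*.
Embedded questions are wh-islands: a quantifier inside an indirect question cannot QR into the matrix clause.
So the wide-scope reading for *each violinist* is blocked.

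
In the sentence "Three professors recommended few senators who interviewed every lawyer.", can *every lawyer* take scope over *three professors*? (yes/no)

No

The DP *every lawyer* is contained in the relative clause *who interviewed every lawyer* modifying *few senators*.
A relative clause is a scope island — quantifier raising cannot cross its boundary.
*every lawyer* is confined to the island and cannot take scope over *three professors*.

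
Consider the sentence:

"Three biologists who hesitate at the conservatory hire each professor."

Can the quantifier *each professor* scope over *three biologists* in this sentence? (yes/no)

Yes

Although the sentence contains a relative clause (*who hesitate at the conservatory*), *each professor* is outside it, in the matrix VP.
Since no island is crossed, the inverse ordering is licensed alongside surface scope.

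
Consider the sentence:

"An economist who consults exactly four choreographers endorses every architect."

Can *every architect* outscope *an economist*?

Yes

The relative clause *who consults exactly four choreographers* modifies *an economist*, but *every architect* is not inside that relative clause — it is an argument of the matrix verb.
Ordinary QR to a clause-peripheral position gives the wide-scope LF for the lower DP.
So *every architect* > *an economist* is among the available readings.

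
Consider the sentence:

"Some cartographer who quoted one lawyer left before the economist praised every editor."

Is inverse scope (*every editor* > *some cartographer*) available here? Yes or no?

No

The target quantifier *every editor* is part of the adjunct clause *before the economist praised every editor*.
Adverbial clauses are not L-marked, so they are barriers for QR — the quantifier cannot escape the adjunct.
*every editor* > *some cartographer* would require crossing that boundary, which is illicit.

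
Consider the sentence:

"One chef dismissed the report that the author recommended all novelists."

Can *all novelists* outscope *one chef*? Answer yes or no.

*all novelists* occurs within the complex NP *the report that the author recommended all novelists*.
Since the clause is the complement of a nominal head, the CNPC blocks scope extraction.
So *all novelists* cannot raise high enough to outscope *one chef*; only the surface ordering *one chef* > *all novelists* is available.
(Only the surface reading survives: one fixed chef with respect to all the relevant novelists.)

No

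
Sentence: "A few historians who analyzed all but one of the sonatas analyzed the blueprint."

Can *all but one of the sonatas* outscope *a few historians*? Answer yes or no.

*all but one of the sonatas* sits inside the relative clause *who analyzed all but one of the sonatas*.
A relative clause is a scope island — quantifier raising cannot cross its boundary.
The inverse ordering *all but one of the sonatas* > *a few historians* is therefore underivable.

No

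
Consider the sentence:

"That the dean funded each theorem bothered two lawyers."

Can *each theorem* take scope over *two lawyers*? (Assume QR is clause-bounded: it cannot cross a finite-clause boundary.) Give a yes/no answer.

No

Structurally, *each theorem* is inside the sentential subject *that the dean funded each theorem*.
Clausal subjects are scope islands; QR from inside the subject into the matrix is barred.
*each theorem* > *two lawyers* would require crossing that boundary, which is illicit.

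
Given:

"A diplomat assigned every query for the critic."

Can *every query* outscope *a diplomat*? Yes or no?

Yes

*every query* and *a diplomat* are in the same minimal clause.
Ordinary QR to a clause-peripheral position gives the wide-scope LF for the lower DP.
Both orderings are possible: *a diplomat* > *every query* and *every query* > *a diplomat*.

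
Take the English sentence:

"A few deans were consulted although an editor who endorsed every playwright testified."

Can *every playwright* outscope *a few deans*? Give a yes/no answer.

No

Structurally, *every playwright* is inside the relative clause *who endorsed every playwright*, which is itself inside the adjunct *although an editor who endorsed every playwright testified*.
Two island boundaries intervene — the relative clause and the adjunct. Either alone would block QR.
So the wide-scope reading for *every playwright* is blocked.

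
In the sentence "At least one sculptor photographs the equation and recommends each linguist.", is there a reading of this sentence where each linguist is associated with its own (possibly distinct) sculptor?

That reading corresponds to *each linguist* > *at least one sculptor*.
The DP *each linguist* is contained in one conjunct of the coordinate structure (*recommends each linguist*).
Asymmetric QR out of one conjunct violates the Coordinate Structure Constraint.
Hence only narrow scope for *each linguist* (under *at least one sculptor*) survives.

No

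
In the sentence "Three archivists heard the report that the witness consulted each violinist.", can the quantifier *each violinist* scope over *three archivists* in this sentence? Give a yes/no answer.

*each violinist* sits inside the complex NP *the report that the witness consulted each violinist*.
The complex NP is opaque for QR — the quantifier is frozen inside the noun's complement.
So *each violinist* cannot raise to a position above *three archivists*.

No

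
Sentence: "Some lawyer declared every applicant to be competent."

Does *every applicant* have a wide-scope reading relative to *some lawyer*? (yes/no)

Yes

The ECM infinitive is scope-transparent — *every applicant* is free to raise above *some lawyer*.
No island intervenes, so both surface and inverse scope are derivable.
So *every applicant* > *some lawyer* is among the available readings.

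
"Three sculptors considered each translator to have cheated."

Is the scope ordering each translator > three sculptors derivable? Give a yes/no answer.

Yes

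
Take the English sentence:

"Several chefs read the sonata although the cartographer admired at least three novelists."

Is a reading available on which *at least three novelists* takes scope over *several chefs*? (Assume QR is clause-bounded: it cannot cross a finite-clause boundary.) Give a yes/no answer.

No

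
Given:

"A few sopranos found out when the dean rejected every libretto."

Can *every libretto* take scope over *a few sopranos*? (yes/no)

No

The DP *every libretto* is contained in the embedded question *when the dean rejected every libretto*.
QR across an interrogative CP boundary is ruled out as a wh-island violation.
*every libretto* is confined to the island and cannot take scope over *a few sopranos*.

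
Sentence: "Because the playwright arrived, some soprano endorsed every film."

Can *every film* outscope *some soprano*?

*every film* is a matrix argument; the adjunct is an island but the target quantifier is outside it.
Nothing blocks QR of the lower DP to a position above the higher one, so inverse scope is available.

Yes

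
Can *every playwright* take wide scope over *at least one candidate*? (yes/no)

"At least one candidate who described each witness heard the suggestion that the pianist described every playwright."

No

*every playwright* is embedded in the complex NP *the suggestion that the pianist described every playwright*.
The complex NP is opaque for QR — the quantifier is frozen inside the noun's complement.
So *every playwright* cannot raise high enough to outscope *at least one candidate*; only the surface ordering *at least one candidate* > *every playwright* is available.
(Only the surface reading survives: one fixed candidate with respect to all the relevant playwrights.)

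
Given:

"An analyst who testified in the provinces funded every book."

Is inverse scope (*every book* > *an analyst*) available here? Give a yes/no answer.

Yes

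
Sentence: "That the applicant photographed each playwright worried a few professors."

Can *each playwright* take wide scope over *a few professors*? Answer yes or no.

The DP *each playwright* is contained in the sentential subject *that the applicant photographed each playwright*.
The Sentential Subject Constraint rules out raising the quantifier out of the that-clause subject.
So the wide-scope reading for *each playwright* is blocked.

No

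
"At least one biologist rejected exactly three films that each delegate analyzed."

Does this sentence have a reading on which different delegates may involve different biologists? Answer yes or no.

This is the *each delegate* > *at least one biologist* reading.
The DP *each delegate* is contained in the relative clause *that each delegate analyzed* modifying *exactly three films*.
Relative clauses block scope extraction: QR cannot target a position outside the modified NP.
*each delegate* is confined to the island and cannot take scope over *at least one biologist*.
(Only the surface reading survives: one fixed biologist with respect to all the relevant delegates.)

No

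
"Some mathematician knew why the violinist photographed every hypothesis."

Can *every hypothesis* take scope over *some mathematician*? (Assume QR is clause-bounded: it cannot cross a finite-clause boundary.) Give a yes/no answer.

*every hypothesis* is embedded in the embedded question *why the violinist photographed every hypothesis*.
QR across an interrogative CP boundary is ruled out as a wh-island violation.
So *every hypothesis* cannot raise high enough to outscope *some mathematician*; only the surface ordering *some mathematician* > *every hypothesis* is available.

No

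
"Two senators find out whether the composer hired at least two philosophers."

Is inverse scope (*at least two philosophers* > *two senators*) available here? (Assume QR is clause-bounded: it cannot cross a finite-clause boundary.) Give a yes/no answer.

No

*at least two philosophers* sits inside the embedded question *whether the composer hired at least two philosophers*.
Embedded questions are wh-islands: a quantifier inside an indirect question cannot QR into the matrix clause.
*at least two philosophers* is confined to the island and cannot take scope over *two senators*.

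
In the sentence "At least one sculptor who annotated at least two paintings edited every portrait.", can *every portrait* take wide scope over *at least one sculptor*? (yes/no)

*every portrait* sits in the matrix clause, not in the relative clause on *at least one sculptor*.
QR within a single clause is free, so the lower quantifier may take scope over the higher one.

Yes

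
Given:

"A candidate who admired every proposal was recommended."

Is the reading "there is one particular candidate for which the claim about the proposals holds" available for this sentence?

This is the *a candidate* > *every proposal* reading.
Surface scope (*a candidate* > *every proposal*) is always derivable; islands only block QR, not in-situ interpretation.

Yes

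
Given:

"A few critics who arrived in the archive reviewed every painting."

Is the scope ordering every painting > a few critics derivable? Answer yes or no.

Yes

*every painting* is a matrix argument; only *a few critics* is modified by the relative clause *who arrived in the archive*, so the RC island is irrelevant to the target quantifier.
No island intervenes, so both surface and inverse scope are derivable.
So *every painting* > *a few critics* is among the available readings.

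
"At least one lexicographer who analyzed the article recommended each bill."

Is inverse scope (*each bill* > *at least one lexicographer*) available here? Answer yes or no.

*each bill* sits in the matrix clause, not in the relative clause on *at least one lexicographer*.
Nothing blocks QR of the lower DP to a position above the higher one, so inverse scope is available.

Yes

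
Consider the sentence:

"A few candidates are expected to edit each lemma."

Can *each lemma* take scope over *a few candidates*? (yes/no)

Yes

The matrix predicate is a raising verb, whose infinitival complement is not a scope island — *each lemma* can QR into the matrix clause.
Nothing blocks QR of the lower DP to a position above the higher one, so inverse scope is available.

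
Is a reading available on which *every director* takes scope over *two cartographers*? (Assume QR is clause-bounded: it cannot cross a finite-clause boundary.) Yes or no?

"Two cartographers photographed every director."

Yes

*every director* is the matrix object and *two cartographers* the matrix subject; the two are clausemates.
Since no island is crossed, the inverse ordering is licensed alongside surface scope.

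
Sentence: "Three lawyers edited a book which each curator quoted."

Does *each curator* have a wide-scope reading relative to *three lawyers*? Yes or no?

No

*each curator* occurs within the relative clause *which each curator quoted* modifying *a book*.
QR out of a relative clause is ruled out by the relative-clause island constraint.
*each curator* > *three lawyers* would require crossing that boundary, which is illicit.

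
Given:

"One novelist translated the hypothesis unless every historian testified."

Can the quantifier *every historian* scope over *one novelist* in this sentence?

*every historian* is embedded in the adjunct clause *unless every historian testified*.
Scope out of an adjunct clause is unavailable: QR respects the adjunct-island constraint.
*every historian* > *one novelist* would require crossing that boundary, which is illicit.
(Only the surface reading survives: one fixed novelist with respect to all the relevant historians.)

No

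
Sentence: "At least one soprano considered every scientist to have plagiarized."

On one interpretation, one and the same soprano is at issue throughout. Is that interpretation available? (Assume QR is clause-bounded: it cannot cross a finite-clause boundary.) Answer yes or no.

Yes

The paraphrase describes the scope ordering *at least one soprano* > *every scientist*.
Nothing needs to raise for *at least one soprano* > *every scientist*, so no island constraint is at stake.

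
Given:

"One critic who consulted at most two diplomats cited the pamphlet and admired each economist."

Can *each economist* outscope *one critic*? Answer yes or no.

No

The DP *each economist* is contained in one conjunct of the coordinate structure (*admired each economist*).
A quantifier cannot raise out of one conjunct of a coordination across the whole coordinate structure — the CSC applies to QR.
*each economist* is confined to the island and cannot take scope over *one critic*.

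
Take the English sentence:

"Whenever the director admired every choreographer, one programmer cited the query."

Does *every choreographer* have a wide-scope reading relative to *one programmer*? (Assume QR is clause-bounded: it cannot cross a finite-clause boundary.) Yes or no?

No

*every choreographer* is embedded in the adjunct clause *whenever the director admired every choreographer*.
Adjuncts are opaque for quantifier raising; a quantifier in an adjunct stays inside it.
*every choreographer* > *one programmer* would require crossing that boundary, which is illicit.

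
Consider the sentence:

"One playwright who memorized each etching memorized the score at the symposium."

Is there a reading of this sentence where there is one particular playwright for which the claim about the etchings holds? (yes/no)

Yes

The paraphrase describes the scope ordering *one playwright* > *each etching*.
Nothing needs to raise for *one playwright* > *each etching*, so no island constraint is at stake.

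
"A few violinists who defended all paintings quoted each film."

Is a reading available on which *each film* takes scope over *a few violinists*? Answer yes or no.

The relative clause *who defended all paintings* modifies *a few violinists*, but *each film* is not inside that relative clause — it is an argument of the matrix verb.
No island intervenes, so both surface and inverse scope are derivable.

Yes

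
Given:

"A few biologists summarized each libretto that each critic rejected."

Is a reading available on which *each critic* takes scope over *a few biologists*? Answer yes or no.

*each critic* is embedded in the relative clause *that each critic rejected* modifying *each libretto*.
Quantifiers inside a relative clause are trapped there; the RC boundary blocks QR.
*each critic* is confined to the island and cannot take scope over *a few biologists*.

No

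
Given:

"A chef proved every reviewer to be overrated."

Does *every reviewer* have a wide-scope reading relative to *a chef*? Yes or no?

Yes

The ECM infinitive is scope-transparent — *every reviewer* is free to raise above *a chef*.
QR within a single clause is free, so the lower quantifier may take scope over the higher one.
The sentence is scopally ambiguous between *a chef* > *every reviewer* and *every reviewer* > *a chef*.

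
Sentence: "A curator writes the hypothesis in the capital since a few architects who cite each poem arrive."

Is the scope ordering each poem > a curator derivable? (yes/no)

*each poem* is embedded in the relative clause *who cite each poem*, which is itself inside the adjunct *since a few architects who cite each poem arrive*.
Both the relative clause and the enclosing adjunct are scope islands; QR cannot cross either.
So the wide-scope reading for *each poem* is blocked.

No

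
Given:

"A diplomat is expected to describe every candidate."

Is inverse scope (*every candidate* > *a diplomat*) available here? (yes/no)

Raising constructions are monoclausal for scope purposes; *every candidate* is not separated from *a diplomat* by any island.
Nothing blocks QR of the lower DP to a position above the higher one, so inverse scope is available.

Yes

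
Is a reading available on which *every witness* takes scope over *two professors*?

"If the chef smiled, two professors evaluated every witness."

Yes

The adjunct island is irrelevant here — *every witness* and *two professors* are both in the matrix clause.
Ordinary QR to a clause-peripheral position gives the wide-scope LF for the lower DP.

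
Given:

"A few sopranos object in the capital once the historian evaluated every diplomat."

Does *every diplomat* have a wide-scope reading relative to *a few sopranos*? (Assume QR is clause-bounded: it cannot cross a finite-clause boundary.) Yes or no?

No

*every diplomat* sits inside the adjunct clause *once the historian evaluated every diplomat*.
Adverbial clauses are not L-marked, so they are barriers for QR — the quantifier cannot escape the adjunct.
So the wide-scope reading for *every diplomat* is blocked.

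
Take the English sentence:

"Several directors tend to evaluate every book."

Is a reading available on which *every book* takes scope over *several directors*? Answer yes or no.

Yes

*every book* is the object of the infinitival complement of a raising predicate; raising infinitives are transparent for QR, so the two DPs are in effect clausemates.
No island intervenes, so both surface and inverse scope are derivable.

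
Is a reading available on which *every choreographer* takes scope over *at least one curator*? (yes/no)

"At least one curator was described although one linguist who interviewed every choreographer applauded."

No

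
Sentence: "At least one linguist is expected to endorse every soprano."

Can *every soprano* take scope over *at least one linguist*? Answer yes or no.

The matrix predicate is a raising verb, whose infinitival complement is not a scope island — *every soprano* can QR into the matrix clause.
QR within a single clause is free, so the lower quantifier may take scope over the higher one.

Yes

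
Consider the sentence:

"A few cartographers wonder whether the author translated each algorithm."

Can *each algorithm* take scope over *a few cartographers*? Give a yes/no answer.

Structurally, *each algorithm* is inside the embedded question *whether the author translated each algorithm*.
Embedded wh-clauses are opaque for QR, so the quantifier stays inside the question.
*each algorithm* is confined to the island and cannot take scope over *a few cartographers*.

No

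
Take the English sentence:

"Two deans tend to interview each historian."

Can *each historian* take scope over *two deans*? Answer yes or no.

Yes

*each historian* is inside a raising infinitive, which is transparent to QR (no CP barrier), so it behaves as a matrix argument.
Clause-internal QR can adjoin the lower DP above the subject, yielding the inverse reading.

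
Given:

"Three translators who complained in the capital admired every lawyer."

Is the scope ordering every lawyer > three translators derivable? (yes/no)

Yes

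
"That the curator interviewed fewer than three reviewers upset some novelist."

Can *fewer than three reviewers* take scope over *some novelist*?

*fewer than three reviewers* is embedded in the sentential subject *that the curator interviewed fewer than three reviewers*.
Sentential subjects are islands: a quantifier inside the subject clause cannot raise over the matrix predicate.
There is no licit LF on which *fewer than three reviewers* c-commands *some novelist*.

No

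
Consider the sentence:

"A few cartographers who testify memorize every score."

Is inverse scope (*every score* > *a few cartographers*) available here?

Yes

*every score* is a matrix argument; only *a few cartographers* is modified by the relative clause *who testify*, so the RC island is irrelevant to the target quantifier.
Clause-internal QR can adjoin the lower DP above the subject, yielding the inverse reading.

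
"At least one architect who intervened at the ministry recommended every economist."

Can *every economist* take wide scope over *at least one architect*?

Yes

*every economist* sits in the matrix clause, not in the relative clause on *at least one architect*.
Since no island is crossed, the inverse ordering is licensed alongside surface scope.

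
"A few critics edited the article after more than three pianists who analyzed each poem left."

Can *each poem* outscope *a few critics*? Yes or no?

No

*each poem* occurs within the relative clause *who analyzed each poem*, which is itself inside the adjunct *after more than three pianists who analyzed each poem left*.
Nested islands: the RC island is itself inside an adjunct island, so wide scope is doubly excluded.
*each poem* is confined to the island and cannot take scope over *a few critics*.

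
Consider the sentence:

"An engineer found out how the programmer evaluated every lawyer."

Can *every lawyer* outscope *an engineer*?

No

Structurally, *every lawyer* is inside the embedded question *how the programmer evaluated every lawyer*.
An indirect question is a wh-island; the filled [Spec,CP] blocks QR across the CP edge.
There is no licit LF on which *every lawyer* c-commands *an engineer*.
(Only the surface reading survives: one fixed engineer with respect to all the relevant lawyers.)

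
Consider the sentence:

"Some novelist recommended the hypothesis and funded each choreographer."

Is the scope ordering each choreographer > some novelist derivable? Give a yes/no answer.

The target quantifier *each choreographer* is part of one conjunct of the coordinate structure (*funded each choreographer*).
The Coordinate Structure Constraint blocks movement (including QR) out of a single conjunct.
*each choreographer* is confined to the island and cannot take scope over *some novelist*.

No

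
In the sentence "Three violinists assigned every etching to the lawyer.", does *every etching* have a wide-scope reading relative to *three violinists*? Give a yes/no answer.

*every etching* and *three violinists* are in the same minimal clause.
QR within a single clause is free, so the lower quantifier may take scope over the higher one.
Both orderings are possible: *three violinists* > *every etching* and *every etching* > *three violinists*.

Yes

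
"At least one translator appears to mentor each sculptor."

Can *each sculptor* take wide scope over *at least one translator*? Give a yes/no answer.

Yes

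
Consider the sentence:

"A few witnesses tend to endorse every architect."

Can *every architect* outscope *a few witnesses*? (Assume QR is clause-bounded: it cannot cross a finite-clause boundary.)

Yes

The matrix predicate is a raising verb, whose infinitival complement is not a scope island — *every architect* can QR into the matrix clause.
Ordinary QR to a clause-peripheral position gives the wide-scope LF for the lower DP.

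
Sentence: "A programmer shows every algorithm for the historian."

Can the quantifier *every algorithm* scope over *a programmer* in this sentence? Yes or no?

Yes

*every algorithm* is the matrix object and *a programmer* the matrix subject; the two are clausemates.
With no island boundary between them, the object can take inverse scope over the subject via ordinary QR within the clause.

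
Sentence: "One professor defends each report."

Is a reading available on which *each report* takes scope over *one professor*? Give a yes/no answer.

Yes

*one professor* and *each report* are co-arguments of the matrix verb, with nothing but a clause-internal boundary between them.
Nothing blocks QR of the lower DP to a position above the higher one, so inverse scope is available.
Both orderings are possible: *one professor* > *each report* and *each report* > *one professor*.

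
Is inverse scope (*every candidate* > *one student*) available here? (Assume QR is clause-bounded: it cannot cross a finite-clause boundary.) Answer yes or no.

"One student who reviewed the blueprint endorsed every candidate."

The relative clause *who reviewed the blueprint* modifies *one student*, but *every candidate* is not inside that relative clause — it is an argument of the matrix verb.
With no island boundary between them, the object can take inverse scope over the subject via ordinary QR within the clause.
So *every candidate* > *one student* is among the available readings.

Yes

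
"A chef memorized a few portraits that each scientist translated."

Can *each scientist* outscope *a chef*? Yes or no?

The target quantifier *each scientist* is part of the relative clause *that each scientist translated* modifying *a few portraits*.
Relative clauses block scope extraction: QR cannot target a position outside the modified NP.
So the wide-scope reading for *each scientist* is blocked.
(Only the surface reading survives: one fixed chef with respect to all the relevant scientists.)

No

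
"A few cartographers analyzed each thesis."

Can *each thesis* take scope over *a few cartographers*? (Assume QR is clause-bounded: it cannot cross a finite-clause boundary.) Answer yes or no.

Yes

*each thesis* and *a few cartographers* are in the same minimal clause.
Clause-internal QR can adjoin the lower DP above the subject, yielding the inverse reading.
Both orderings are possible: *a few cartographers* > *each thesis* and *each thesis* > *a few cartographers*.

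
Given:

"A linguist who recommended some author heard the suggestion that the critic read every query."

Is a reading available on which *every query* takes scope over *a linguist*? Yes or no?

No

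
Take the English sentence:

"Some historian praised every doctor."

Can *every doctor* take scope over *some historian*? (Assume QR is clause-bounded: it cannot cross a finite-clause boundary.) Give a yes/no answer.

*every doctor* and *some historian* are in the same minimal clause.
Ordinary QR to a clause-peripheral position gives the wide-scope LF for the lower DP.
The sentence is scopally ambiguous between *some historian* > *every doctor* and *every doctor* > *some historian*.

Yes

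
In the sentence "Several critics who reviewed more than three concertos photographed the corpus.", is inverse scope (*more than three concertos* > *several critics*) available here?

*more than three concertos* occurs within the relative clause *who reviewed more than three concertos*.
A relative clause is a scope island — quantifier raising cannot cross its boundary.
So *more than three concertos* cannot raise high enough to outscope *several critics*; only the surface ordering *several critics* > *more than three concertos* is available.

No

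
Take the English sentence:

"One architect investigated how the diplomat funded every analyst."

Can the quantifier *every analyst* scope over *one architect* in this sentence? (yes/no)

No

*every analyst* is embedded in the embedded question *how the diplomat funded every analyst*.
Embedded questions are wh-islands: a quantifier inside an indirect question cannot QR into the matrix clause.
*every analyst* is confined to the island and cannot take scope over *one architect*.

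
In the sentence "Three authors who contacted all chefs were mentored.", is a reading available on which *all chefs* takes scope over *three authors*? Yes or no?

*all chefs* occurs within the relative clause *who contacted all chefs*.
A relative clause is a scope island — quantifier raising cannot cross its boundary.
So *all chefs* cannot raise to a position above *three authors*.

No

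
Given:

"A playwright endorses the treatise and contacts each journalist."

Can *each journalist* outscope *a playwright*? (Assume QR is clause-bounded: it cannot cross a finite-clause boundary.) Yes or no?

No

Structurally, *each journalist* is inside one conjunct of the coordinate structure (*contacts each journalist*).
Coordinate structures are islands for non-across-the-board movement, QR included.
Hence only narrow scope for *each journalist* (under *a playwright*) survives.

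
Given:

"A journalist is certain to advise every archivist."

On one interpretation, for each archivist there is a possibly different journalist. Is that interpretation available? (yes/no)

The paraphrase describes the scope ordering *every archivist* > *a journalist*.
*every archivist* is the object of the infinitival complement of a raising predicate; raising infinitives are transparent for QR, so the two DPs are in effect clausemates.
With no island boundary between them, the object can take inverse scope over the subject via ordinary QR within the clause.
So *every archivist* > *a journalist* is among the available readings.

Yes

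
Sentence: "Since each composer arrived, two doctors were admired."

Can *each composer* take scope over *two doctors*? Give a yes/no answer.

No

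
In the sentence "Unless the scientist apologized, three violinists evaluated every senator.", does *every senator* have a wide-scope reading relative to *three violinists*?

Neither queried DP is inside the adjunct, so the adjunct-island constraint does not apply.
Since no island is crossed, the inverse ordering is licensed alongside surface scope.

Yes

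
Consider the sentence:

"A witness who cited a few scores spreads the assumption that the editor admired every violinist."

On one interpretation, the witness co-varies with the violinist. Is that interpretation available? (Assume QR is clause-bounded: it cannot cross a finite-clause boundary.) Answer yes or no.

No

This is the *every violinist* > *a witness* reading.
The DP *every violinist* is contained in the complex NP *the assumption that the editor admired every violinist*.
Since the clause is the complement of a nominal head, the CNPC blocks scope extraction.
*every violinist* > *a witness* would require crossing that boundary, which is illicit.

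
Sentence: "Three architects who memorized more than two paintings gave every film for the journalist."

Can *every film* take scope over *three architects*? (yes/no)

Yes

The RC *who memorized more than two paintings* is an island, but *every film* is not inside it — it is the matrix object, a clausemate of *three architects*.
QR within a single clause is free, so the lower quantifier may take scope over the higher one.
The sentence is scopally ambiguous between *three architects* > *every film* and *every film* > *three architects*.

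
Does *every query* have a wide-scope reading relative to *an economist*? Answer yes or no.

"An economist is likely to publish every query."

Yes

*every query* is inside a raising infinitive, which is transparent to QR (no CP barrier), so it behaves as a matrix argument.
Nothing blocks QR of the lower DP to a position above the higher one, so inverse scope is available.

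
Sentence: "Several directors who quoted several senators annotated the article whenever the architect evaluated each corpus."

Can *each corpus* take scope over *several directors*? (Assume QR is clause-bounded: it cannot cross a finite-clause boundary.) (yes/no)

No

*each corpus* is embedded in the adjunct clause *whenever the architect evaluated each corpus*.
Since the clause is an adjunct (not a complement), the Adjunct Condition blocks QR across its edge.
So *each corpus* cannot raise high enough to outscope *several directors*; only the surface ordering *several directors* > *each corpus* is available.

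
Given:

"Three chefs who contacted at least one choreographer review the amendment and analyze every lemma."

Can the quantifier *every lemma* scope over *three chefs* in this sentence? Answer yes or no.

No

Structurally, *every lemma* is inside one conjunct of the coordinate structure (*analyze every lemma*).
Asymmetric QR out of one conjunct violates the Coordinate Structure Constraint.
*every lemma* is confined to the island and cannot take scope over *three chefs*.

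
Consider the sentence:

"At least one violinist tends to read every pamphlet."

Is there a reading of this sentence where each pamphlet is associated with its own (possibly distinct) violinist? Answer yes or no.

This is the *every pamphlet* > *at least one violinist* reading.
Infinitival complements of raising predicates do not block QR; *every pamphlet* and *at least one violinist* are effectively clausemates.
No island intervenes, so both surface and inverse scope are derivable.
Both orderings are possible: *at least one violinist* > *every pamphlet* and *every pamphlet* > *at least one violinist*.

Yes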